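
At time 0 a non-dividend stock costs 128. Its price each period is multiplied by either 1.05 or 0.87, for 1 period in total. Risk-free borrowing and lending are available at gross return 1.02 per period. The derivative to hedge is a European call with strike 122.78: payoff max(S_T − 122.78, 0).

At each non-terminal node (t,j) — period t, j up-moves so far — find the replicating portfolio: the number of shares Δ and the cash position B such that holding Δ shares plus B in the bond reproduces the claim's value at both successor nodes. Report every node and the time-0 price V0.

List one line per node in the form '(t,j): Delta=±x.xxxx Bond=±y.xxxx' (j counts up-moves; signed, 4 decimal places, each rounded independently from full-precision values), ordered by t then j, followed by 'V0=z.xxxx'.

Under the risk-neutral measure, an up-move has probability p* = (R−d)/(u−d) = 0.8333 and values discount at R = 1.02.
Terminal payoffs: V(1,0)=0.0000, V(1,1)=11.6200
(0,0): S=128.0000. Δ = (V_up−V_dn)/(S_up−S_dn) = (11.6200−0.0000)/(134.4000−111.3600) = 0.5043. V = [p*·11.6200 + (1−p*)·0.0000]/1.02 = 9.4935. B = V − Δ·S = -55.0621.
Check: Δ(0,0)·S0 + B(0,0) = 9.4935 = V0.

(0,0): Delta=0.5043 Bond=-55.0621
V0=9.4935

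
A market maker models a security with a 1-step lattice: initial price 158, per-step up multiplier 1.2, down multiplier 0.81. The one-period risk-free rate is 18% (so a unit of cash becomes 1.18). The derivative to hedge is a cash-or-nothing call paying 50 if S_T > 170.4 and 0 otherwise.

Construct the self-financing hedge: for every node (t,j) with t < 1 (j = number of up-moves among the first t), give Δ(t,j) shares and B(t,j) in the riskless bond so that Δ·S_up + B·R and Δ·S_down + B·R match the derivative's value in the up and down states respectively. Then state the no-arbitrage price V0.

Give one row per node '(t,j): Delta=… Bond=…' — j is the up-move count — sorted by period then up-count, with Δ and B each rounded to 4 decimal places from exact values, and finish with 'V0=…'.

The replicating-portfolio and risk-neutral prices coincide; use p* = (1.18−0.81)/(1.2−0.81) = 0.9487 for the latter.
Terminal values V(1,·): V(1,0)=0.0000, V(1,1)=50.0000
  t=0,j=0: stock 158.0000 → up 189.6000 (V=50.0000), down 127.9800 (V=0.0000). Price 40.1999; hedge Δ=0.8114, bond B=-88.0052.
The time-0 hedge costs 40.1999, which is the no-arbitrage price.

(0,0): Delta=0.8114 Bond=-88.0052
V0=40.1999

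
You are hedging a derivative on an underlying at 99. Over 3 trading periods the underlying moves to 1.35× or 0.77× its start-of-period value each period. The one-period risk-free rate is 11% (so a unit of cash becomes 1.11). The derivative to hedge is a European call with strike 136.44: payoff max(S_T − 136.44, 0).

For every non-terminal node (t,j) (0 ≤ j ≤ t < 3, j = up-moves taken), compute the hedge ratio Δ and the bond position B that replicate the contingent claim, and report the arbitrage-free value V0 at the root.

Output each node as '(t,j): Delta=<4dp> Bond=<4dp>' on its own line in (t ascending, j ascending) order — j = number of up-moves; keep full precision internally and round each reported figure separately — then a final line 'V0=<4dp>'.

Risk-neutral probability p* = (R−d)/(u−d) = (1.11−0.77)/(1.35−0.77) = 0.5862.
At expiry t=3: V(3,0)=0.0000, V(3,1)=0.0000, V(3,2)=2.4892, V(3,3)=107.1371
Node (2,0) S=58.6971: V=(p*·0.0000+(1−p*)·0.0000)/1.11=0.0000; Δ=(0.0000−0.0000)/(79.2411−45.1968)=0.0000; B=V−Δ·S=0.0000
Node (2,1) S=102.9105: V=(p*·2.4892+(1−p*)·0.0000)/1.11=1.3146; Δ=(2.4892−0.0000)/(138.9292−79.2411)=0.0417; B=V−Δ·S=-2.9771
Node (2,2) S=180.4275: V=(p*·107.1371+(1−p*)·2.4892)/1.11=57.5086; Δ=(107.1371−2.4892)/(243.5771−138.9292)=1.0000; B=V−Δ·S=-122.9189
Node (1,0) S=76.2300: V=(p*·1.3146+(1−p*)·0.0000)/1.11=0.6942; Δ=(1.3146−0.0000)/(102.9105−58.6971)=0.0297; B=V−Δ·S=-1.5723
Node (1,1) S=133.6500: V=(p*·57.5086+(1−p*)·1.3146)/1.11=30.8612; Δ=(57.5086−1.3146)/(180.4275−102.9105)=0.7249; B=V−Δ·S=-66.0251
Node (0,0) S=99.0000: V=(p*·30.8612+(1−p*)·0.6942)/1.11=16.5570; Δ=(30.8612−0.6942)/(133.6500−76.2300)=0.5254; B=V−Δ·S=-35.4549
Each (Δ,B) replicates both successor values, so the strategy is self-financing and V0 is arbitrage-free.

(0,0): Delta=0.5254 Bond=-35.4549
(1,0): Delta=0.0297 Bond=-1.5723
(1,1): Delta=0.7249 Bond=-66.0251
(2,0): Delta=0.0000 Bond=0.0000
(2,1): Delta=0.0417 Bond=-2.9771
(2,2): Delta=1.0000 Bond=-122.9189
V0=16.5570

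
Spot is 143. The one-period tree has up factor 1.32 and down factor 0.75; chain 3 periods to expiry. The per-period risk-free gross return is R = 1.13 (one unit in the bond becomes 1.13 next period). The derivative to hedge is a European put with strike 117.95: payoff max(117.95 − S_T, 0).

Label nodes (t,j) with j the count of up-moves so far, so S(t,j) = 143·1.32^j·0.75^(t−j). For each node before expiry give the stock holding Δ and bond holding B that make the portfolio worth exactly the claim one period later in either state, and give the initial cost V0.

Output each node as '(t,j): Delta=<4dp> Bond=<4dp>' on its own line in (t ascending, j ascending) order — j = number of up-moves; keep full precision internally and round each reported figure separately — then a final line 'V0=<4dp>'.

Since d<R<u, set p* = (R−d)/(u−d) = 0.6667; price each node as the discounted p*-expectation of its children.
Payoff layer (t=3): V(3,0)=57.6219, V(3,1)=11.7725, V(3,2)=0.0000, V(3,3)=0.0000
(2,0): S=80.4375. Δ = (V_up−V_dn)/(S_up−S_dn) = (11.7725−57.6219)/(106.1775−60.3281) = -1.0000. V = [p*·11.7725 + (1−p*)·57.6219]/1.13 = 23.9430. B = V − Δ·S = 104.3805.
(2,1): S=141.5700. Δ = (V_up−V_dn)/(S_up−S_dn) = (0.0000−11.7725)/(186.8724−106.1775) = -0.1459. V = [p*·0.0000 + (1−p*)·11.7725]/1.13 = 3.4727. B = V − Δ·S = 24.1262.
(2,2): S=249.1632. Δ = (V_up−V_dn)/(S_up−S_dn) = (0.0000−0.0000)/(328.8954−186.8724) = 0.0000. V = [p*·0.0000 + (1−p*)·0.0000]/1.13 = 0.0000. B = V − Δ·S = 0.0000.
(1,0): S=107.2500. Δ = (V_up−V_dn)/(S_up−S_dn) = (3.4727−23.9430)/(141.5700−80.4375) = -0.3349. V = [p*·3.4727 + (1−p*)·23.9430]/1.13 = 9.1116. B = V − Δ·S = 45.0245.
(1,1): S=188.7600. Δ = (V_up−V_dn)/(S_up−S_dn) = (0.0000−3.4727)/(249.1632−141.5700) = -0.0323. V = [p*·0.0000 + (1−p*)·3.4727]/1.13 = 1.0244. B = V − Δ·S = 7.1169.
(0,0): S=143.0000. Δ = (V_up−V_dn)/(S_up−S_dn) = (1.0244−9.1116)/(188.7600−107.2500) = -0.0992. V = [p*·1.0244 + (1−p*)·9.1116]/1.13 = 3.2922. B = V − Δ·S = 17.4803.
The time-0 hedge costs 3.2922, which is the no-arbitrage price.

(0,0): Delta=-0.0992 Bond=17.4803
(1,0): Delta=-0.3349 Bond=45.0245
(1,1): Delta=-0.0323 Bond=7.1169
(2,0): Delta=-1.0000 Bond=104.3805
(2,1): Delta=-0.1459 Bond=24.1262
(2,2): Delta=0.0000 Bond=0.0000
V0=3.2922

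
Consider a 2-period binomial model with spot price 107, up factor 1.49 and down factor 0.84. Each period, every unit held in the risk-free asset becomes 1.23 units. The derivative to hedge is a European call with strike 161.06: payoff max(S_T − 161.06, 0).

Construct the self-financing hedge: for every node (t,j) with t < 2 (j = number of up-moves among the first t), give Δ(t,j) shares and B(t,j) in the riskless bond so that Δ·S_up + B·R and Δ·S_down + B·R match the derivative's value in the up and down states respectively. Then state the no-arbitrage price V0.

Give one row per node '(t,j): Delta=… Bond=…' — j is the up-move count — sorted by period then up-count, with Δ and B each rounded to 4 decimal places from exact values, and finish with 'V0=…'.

(0,0): Delta=0.5365 Bond=-39.2027
(1,0): Delta=0.0000 Bond=0.0000
(1,1): Delta=0.7381 Bond=-80.3655
V0=18.2012

Under the risk-neutral measure, an up-move has probability p* = (R−d)/(u−d) = 0.6000 and values discount at R = 1.23.
At expiry t=2: V(2,0)=0.0000, V(2,1)=0.0000, V(2,2)=76.4907
  t=1,j=0: stock 89.8800 → up 133.9212 (V=0.0000), down 75.4992 (V=0.0000). Price 0.0000; hedge Δ=0.0000, bond B=0.0000.
  t=1,j=1: stock 159.4300 → up 237.5507 (V=76.4907), down 133.9212 (V=0.0000). Price 37.3125; hedge Δ=0.7381, bond B=-80.3655.
  t=0,j=0: stock 107.0000 → up 159.4300 (V=37.3125), down 89.8800 (V=0.0000). Price 18.2012; hedge Δ=0.5365, bond B=-39.2027.
Check: Δ(0,0)·S0 + B(0,0) = 18.2012 = V0.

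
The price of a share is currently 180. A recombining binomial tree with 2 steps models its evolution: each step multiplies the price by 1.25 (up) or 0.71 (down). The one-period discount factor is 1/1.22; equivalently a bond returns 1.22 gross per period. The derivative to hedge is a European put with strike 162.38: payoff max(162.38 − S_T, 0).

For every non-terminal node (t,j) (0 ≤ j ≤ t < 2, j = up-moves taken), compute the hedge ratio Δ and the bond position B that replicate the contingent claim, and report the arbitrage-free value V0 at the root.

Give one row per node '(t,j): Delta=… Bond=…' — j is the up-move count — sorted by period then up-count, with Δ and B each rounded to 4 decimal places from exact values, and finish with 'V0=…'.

(0,0): Delta=-0.0533 Bond=9.9240
(1,0): Delta=-1.0000 Bond=133.0984
(1,1): Delta=-0.0216 Bond=4.9901
V0=0.3340

No-arbitrage ⇒ martingale measure with p* = (R−d)/(u−d) = 0.9444.
Terminal values V(2,·): V(2,0)=71.6420, V(2,1)=2.6300, V(2,2)=0.0000
  t=1,j=0: stock 127.8000 → up 159.7500 (V=2.6300), down 90.7380 (V=71.6420). Price 5.2984; hedge Δ=-1.0000, bond B=133.0984.
  t=1,j=1: stock 225.0000 → up 281.2500 (V=0.0000), down 159.7500 (V=2.6300). Price 0.1198; hedge Δ=-0.0216, bond B=4.9901.
  t=0,j=0: stock 180.0000 → up 225.0000 (V=0.1198), down 127.8000 (V=5.2984). Price 0.3340; hedge Δ=-0.0533, bond B=9.9240.
Each (Δ,B) replicates both successor values, so the strategy is self-financing and V0 is arbitrage-free.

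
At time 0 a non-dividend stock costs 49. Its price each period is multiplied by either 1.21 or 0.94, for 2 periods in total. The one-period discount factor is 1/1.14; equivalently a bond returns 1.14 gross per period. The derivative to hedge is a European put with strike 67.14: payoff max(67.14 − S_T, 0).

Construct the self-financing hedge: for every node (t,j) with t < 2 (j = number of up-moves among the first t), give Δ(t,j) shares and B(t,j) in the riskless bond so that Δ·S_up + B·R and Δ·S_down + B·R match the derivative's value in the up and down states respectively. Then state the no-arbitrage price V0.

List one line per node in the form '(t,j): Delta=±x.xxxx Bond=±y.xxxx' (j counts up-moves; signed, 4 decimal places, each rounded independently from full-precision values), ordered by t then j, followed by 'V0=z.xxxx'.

Since d<R<u, set p* = (R−d)/(u−d) = 0.7407; price each node as the discounted p*-expectation of its children.
At expiry t=2: V(2,0)=23.8436, V(2,1)=11.4074, V(2,2)=0.0000
Node (1,0) S=46.0600: V=(p*·11.4074+(1−p*)·23.8436)/1.14=12.8347; Δ=(11.4074−23.8436)/(55.7326−43.2964)=-1.0000; B=V−Δ·S=58.8947
Node (1,1) S=59.2900: V=(p*·0.0000+(1−p*)·11.4074)/1.14=2.5943; Δ=(0.0000−11.4074)/(71.7409−55.7326)=-0.7126; B=V−Δ·S=44.8439
Node (0,0) S=49.0000: V=(p*·2.5943+(1−p*)·12.8347)/1.14=4.6046; Δ=(2.5943−12.8347)/(59.2900−46.0600)=-0.7740; B=V−Δ·S=42.5322
Self-financing check: at every node Δ·S+B equals the discounted successor values.

(0,0): Delta=-0.7740 Bond=42.5322
(1,0): Delta=-1.0000 Bond=58.8947
(1,1): Delta=-0.7126 Bond=44.8439
V0=4.6046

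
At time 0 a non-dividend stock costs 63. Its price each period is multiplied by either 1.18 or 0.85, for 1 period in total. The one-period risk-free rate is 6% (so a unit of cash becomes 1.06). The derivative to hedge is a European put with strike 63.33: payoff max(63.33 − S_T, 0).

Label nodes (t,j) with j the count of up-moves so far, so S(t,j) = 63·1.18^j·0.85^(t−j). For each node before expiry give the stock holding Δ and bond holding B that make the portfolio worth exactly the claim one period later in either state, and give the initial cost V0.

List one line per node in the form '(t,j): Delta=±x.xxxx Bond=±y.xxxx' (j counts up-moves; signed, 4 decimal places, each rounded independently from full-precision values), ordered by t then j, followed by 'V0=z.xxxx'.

Risk-neutral probability p* = (R−d)/(u−d) = (1.06−0.85)/(1.18−0.85) = 0.6364.
Terminal payoffs: V(1,0)=9.7800, V(1,1)=0.0000
  t=0,j=0: stock 63.0000 → up 74.3400 (V=0.0000), down 53.5500 (V=9.7800). Price 3.3551; hedge Δ=-0.4704, bond B=32.9914.
Self-financing check: at every node Δ·S+B equals the discounted successor values.

(0,0): Delta=-0.4704 Bond=32.9914
V0=3.3551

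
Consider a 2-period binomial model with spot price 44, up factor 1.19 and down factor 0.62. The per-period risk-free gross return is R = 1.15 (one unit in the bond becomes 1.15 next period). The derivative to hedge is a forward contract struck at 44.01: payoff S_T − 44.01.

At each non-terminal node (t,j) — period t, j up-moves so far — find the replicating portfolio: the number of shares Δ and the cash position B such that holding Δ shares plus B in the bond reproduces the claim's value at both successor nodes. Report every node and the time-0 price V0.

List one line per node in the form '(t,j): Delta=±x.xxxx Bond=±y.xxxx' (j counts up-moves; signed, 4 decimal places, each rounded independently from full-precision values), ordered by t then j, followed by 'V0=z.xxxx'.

(0,0): Delta=1.0000 Bond=-33.2779
(1,0): Delta=1.0000 Bond=-38.2696
(1,1): Delta=1.0000 Bond=-38.2696
V0=10.7221

Risk-neutral probability p* = (R−d)/(u−d) = (1.15−0.62)/(1.19−0.62) = 0.9298.
Payoff layer (t=2): V(2,0)=-27.0964, V(2,1)=-11.5468, V(2,2)=18.2984
Node (1,0) S=27.2800: V=(p*·-11.5468+(1−p*)·-27.0964)/1.15=-10.9896; Δ=(-11.5468−-27.0964)/(32.4632−16.9136)=1.0000; B=V−Δ·S=-38.2696
Node (1,1) S=52.3600: V=(p*·18.2984+(1−p*)·-11.5468)/1.15=14.0904; Δ=(18.2984−-11.5468)/(62.3084−32.4632)=1.0000; B=V−Δ·S=-38.2696
Node (0,0) S=44.0000: V=(p*·14.0904+(1−p*)·-10.9896)/1.15=10.7221; Δ=(14.0904−-10.9896)/(52.3600−27.2800)=1.0000; B=V−Δ·S=-33.2779
Check: Δ(0,0)·S0 + B(0,0) = 10.7221 = V0.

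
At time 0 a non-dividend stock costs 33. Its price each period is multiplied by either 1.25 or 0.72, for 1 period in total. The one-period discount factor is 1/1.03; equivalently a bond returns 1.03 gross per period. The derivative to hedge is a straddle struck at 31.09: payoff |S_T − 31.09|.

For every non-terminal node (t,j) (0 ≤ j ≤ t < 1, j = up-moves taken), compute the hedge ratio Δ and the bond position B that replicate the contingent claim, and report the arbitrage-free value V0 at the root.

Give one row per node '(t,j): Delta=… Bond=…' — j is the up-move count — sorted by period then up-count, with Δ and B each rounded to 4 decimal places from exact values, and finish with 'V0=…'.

(0,0): Delta=0.1618 Bond=3.3840
V0=8.7236

Since d<R<u, set p* = (R−d)/(u−d) = 0.5849; price each node as the discounted p*-expectation of its children.
Terminal payoffs: V(1,0)=7.3300, V(1,1)=10.1600
Node (0,0) S=33.0000: V=(p*·10.1600+(1−p*)·7.3300)/1.03=8.7236; Δ=(10.1600−7.3300)/(41.2500−23.7600)=0.1618; B=V−Δ·S=3.3840
Root portfolio cost Δ·33+B reproduces V0=8.7236.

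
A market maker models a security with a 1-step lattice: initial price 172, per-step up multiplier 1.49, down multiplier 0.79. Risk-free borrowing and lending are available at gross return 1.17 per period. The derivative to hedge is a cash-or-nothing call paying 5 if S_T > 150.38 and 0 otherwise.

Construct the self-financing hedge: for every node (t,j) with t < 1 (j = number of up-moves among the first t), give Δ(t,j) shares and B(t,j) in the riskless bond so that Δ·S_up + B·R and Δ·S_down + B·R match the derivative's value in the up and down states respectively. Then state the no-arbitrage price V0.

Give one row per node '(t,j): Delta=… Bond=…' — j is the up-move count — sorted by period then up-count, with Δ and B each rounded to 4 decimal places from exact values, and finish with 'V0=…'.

(0,0): Delta=0.0415 Bond=-4.8230
V0=2.3199

The replicating-portfolio and risk-neutral prices coincide; use p* = (1.17−0.79)/(1.49−0.79) = 0.5429 for the latter.
Payoff layer (t=1): V(1,0)=0.0000, V(1,1)=5.0000
  t=0,j=0: stock 172.0000 → up 256.2800 (V=5.0000), down 135.8800 (V=0.0000). Price 2.3199; hedge Δ=0.0415, bond B=-4.8230.
Root portfolio cost Δ·172+B reproduces V0=2.3199.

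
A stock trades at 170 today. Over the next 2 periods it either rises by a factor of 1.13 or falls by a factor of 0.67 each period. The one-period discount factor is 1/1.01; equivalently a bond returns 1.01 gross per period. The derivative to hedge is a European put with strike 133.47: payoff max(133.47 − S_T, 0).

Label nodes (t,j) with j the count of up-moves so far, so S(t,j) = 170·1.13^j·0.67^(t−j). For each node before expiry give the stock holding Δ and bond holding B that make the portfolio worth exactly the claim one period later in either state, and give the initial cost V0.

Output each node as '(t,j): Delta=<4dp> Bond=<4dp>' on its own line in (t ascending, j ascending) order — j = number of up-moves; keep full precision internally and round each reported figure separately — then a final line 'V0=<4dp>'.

Under the risk-neutral measure, an up-move has probability p* = (R−d)/(u−d) = 0.7391 and values discount at R = 1.01.
At expiry t=2: V(2,0)=57.1570, V(2,1)=4.7630, V(2,2)=0.0000
Node (1,0) S=113.9000: V=(p*·4.7630+(1−p*)·57.1570)/1.01=18.2485; Δ=(4.7630−57.1570)/(128.7070−76.3130)=-1.0000; B=V−Δ·S=132.1485
Node (1,1) S=192.1000: V=(p*·0.0000+(1−p*)·4.7630)/1.01=1.2302; Δ=(0.0000−4.7630)/(217.0730−128.7070)=-0.0539; B=V−Δ·S=11.5846
Node (0,0) S=170.0000: V=(p*·1.2302+(1−p*)·18.2485)/1.01=5.6136; Δ=(1.2302−18.2485)/(192.1000−113.9000)=-0.2176; B=V−Δ·S=42.6099
Each (Δ,B) replicates both successor values, so the strategy is self-financing and V0 is arbitrage-free.

(0,0): Delta=-0.2176 Bond=42.6099
(1,0): Delta=-1.0000 Bond=132.1485
(1,1): Delta=-0.0539 Bond=11.5846
V0=5.6136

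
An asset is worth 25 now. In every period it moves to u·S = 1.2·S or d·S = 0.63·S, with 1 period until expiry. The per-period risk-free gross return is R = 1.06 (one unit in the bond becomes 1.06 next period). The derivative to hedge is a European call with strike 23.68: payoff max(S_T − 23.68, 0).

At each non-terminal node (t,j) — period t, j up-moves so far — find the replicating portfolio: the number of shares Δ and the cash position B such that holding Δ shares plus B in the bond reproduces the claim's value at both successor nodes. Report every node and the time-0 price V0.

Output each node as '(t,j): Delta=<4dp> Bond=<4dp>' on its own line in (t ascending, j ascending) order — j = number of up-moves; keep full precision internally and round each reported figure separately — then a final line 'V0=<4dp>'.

Since d<R<u, set p* = (R−d)/(u−d) = 0.7544; price each node as the discounted p*-expectation of its children.
Payoff layer (t=1): V(1,0)=0.0000, V(1,1)=6.3200
  t=0,j=0: stock 25.0000 → up 30.0000 (V=6.3200), down 15.7500 (V=0.0000). Price 4.4978; hedge Δ=0.4435, bond B=-6.5899.
The time-0 hedge costs 4.4978, which is the no-arbitrage price.

(0,0): Delta=0.4435 Bond=-6.5899
V0=4.4978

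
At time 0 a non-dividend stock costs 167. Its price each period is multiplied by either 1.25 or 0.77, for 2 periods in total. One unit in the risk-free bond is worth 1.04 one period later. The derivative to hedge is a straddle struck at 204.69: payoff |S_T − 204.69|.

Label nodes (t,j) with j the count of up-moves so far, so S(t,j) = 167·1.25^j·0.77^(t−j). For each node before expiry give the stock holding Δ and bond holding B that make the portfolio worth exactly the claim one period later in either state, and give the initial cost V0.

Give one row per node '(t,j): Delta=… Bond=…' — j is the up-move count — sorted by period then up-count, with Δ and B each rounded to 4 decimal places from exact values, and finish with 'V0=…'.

(0,0): Delta=-0.2410 Bond=95.3965
(1,0): Delta=-1.0000 Bond=196.8173
(1,1): Delta=0.1227 Bond=23.2974
V0=55.1562

Since d<R<u, set p* = (R−d)/(u−d) = 0.5625; price each node as the discounted p*-expectation of its children.
Terminal payoffs: V(2,0)=105.6757, V(2,1)=43.9525, V(2,2)=56.2475
(1,0): S=128.5900. Δ = (V_up−V_dn)/(S_up−S_dn) = (43.9525−105.6757)/(160.7375−99.0143) = -1.0000. V = [p*·43.9525 + (1−p*)·105.6757]/1.04 = 68.2273. B = V − Δ·S = 196.8173.
(1,1): S=208.7500. Δ = (V_up−V_dn)/(S_up−S_dn) = (56.2475−43.9525)/(260.9375−160.7375) = 0.1227. V = [p*·56.2475 + (1−p*)·43.9525]/1.04 = 48.9120. B = V − Δ·S = 23.2974.
(0,0): S=167.0000. Δ = (V_up−V_dn)/(S_up−S_dn) = (48.9120−68.2273)/(208.7500−128.5900) = -0.2410. V = [p*·48.9120 + (1−p*)·68.2273]/1.04 = 55.1562. B = V − Δ·S = 95.3965.
Each (Δ,B) replicates both successor values, so the strategy is self-financing and V0 is arbitrage-free.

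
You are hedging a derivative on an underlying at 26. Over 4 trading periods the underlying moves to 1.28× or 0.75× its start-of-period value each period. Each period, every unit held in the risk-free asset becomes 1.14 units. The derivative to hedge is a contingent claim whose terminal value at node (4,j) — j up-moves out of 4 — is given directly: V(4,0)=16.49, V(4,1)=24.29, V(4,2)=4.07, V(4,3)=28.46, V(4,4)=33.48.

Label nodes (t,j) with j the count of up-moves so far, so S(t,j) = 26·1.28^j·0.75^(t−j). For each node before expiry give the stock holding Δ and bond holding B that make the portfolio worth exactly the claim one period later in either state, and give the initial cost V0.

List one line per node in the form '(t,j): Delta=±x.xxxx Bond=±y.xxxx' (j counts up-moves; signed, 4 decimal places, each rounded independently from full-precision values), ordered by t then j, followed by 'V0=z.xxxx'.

(0,0): Delta=0.4651 Bond=2.1879
(1,0): Delta=0.4385 Bond=3.0116
(1,1): Delta=0.4707 Bond=2.3084
(2,0): Delta=-1.4506 Bond=31.0626
(2,1): Delta=0.8359 Bond=-6.4850
(2,2): Delta=0.3938 Bond=5.9042
(3,0): Delta=1.3417 Bond=4.7827
(3,1): Delta=-2.0380 Bond=46.4063
(3,2): Delta=1.4404 Bond=-26.7054
(3,3): Delta=0.1737 Bond=18.7335
V0=14.2800

The replicating-portfolio and risk-neutral prices coincide; use p* = (1.14−0.75)/(1.28−0.75) = 0.7358 for the latter.
Payoff layer (t=4): V(4,0)=16.4900, V(4,1)=24.2900, V(4,2)=4.0700, V(4,3)=28.4600, V(4,4)=33.4800
  t=3,j=0: stock 10.9688 → up 14.0400 (V=24.2900), down 8.2266 (V=16.4900). Price 19.4997; hedge Δ=1.3417, bond B=4.7827.
  t=3,j=1: stock 18.7200 → up 23.9616 (V=4.0700), down 14.0400 (V=24.2900). Price 8.2554; hedge Δ=-2.0380, bond B=46.4063.
  t=3,j=2: stock 31.9488 → up 40.8945 (V=28.4600), down 23.9616 (V=4.0700). Price 19.3135; hedge Δ=1.4404, bond B=-26.7054.
  t=3,j=3: stock 54.5260 → up 69.7932 (V=33.4800), down 40.8945 (V=28.4600). Price 28.2052; hedge Δ=0.1737, bond B=18.7335.
  t=2,j=0: stock 14.6250 → up 18.7200 (V=8.2554), down 10.9688 (V=19.4997). Price 9.8470; hedge Δ=-1.4506, bond B=31.0626.
  t=2,j=1: stock 24.9600 → up 31.9488 (V=19.3135), down 18.7200 (V=8.2554). Price 14.3794; hedge Δ=0.8359, bond B=-6.4850.
  t=2,j=2: stock 42.5984 → up 54.5260 (V=28.2052), down 31.9488 (V=19.3135). Price 22.6811; hedge Δ=0.3938, bond B=5.9042.
  t=1,j=0: stock 19.5000 → up 24.9600 (V=14.3794), down 14.6250 (V=9.8470). Price 11.5633; hedge Δ=0.4385, bond B=3.0116.
  t=1,j=1: stock 33.2800 → up 42.5984 (V=22.6811), down 24.9600 (V=14.3794). Price 17.9721; hedge Δ=0.4707, bond B=2.3084.
  t=0,j=0: stock 26.0000 → up 33.2800 (V=17.9721), down 19.5000 (V=11.5633). Price 14.2800; hedge Δ=0.4651, bond B=2.1879.
Root portfolio cost Δ·26+B reproduces V0=14.2800.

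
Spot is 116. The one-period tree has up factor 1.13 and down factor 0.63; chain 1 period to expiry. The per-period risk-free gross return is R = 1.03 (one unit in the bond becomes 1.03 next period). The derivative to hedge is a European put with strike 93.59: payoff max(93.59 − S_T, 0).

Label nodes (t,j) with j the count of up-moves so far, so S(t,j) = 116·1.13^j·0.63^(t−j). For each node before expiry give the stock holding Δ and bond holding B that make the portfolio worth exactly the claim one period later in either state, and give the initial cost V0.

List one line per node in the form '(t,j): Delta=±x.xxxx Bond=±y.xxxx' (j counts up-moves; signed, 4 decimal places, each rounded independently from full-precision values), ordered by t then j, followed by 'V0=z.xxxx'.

Risk-neutral probability p* = (R−d)/(u−d) = (1.03−0.63)/(1.13−0.63) = 0.8000.
Terminal values V(1,·): V(1,0)=20.5100, V(1,1)=0.0000
Node (0,0) S=116.0000: V=(p*·0.0000+(1−p*)·20.5100)/1.03=3.9825; Δ=(0.0000−20.5100)/(131.0800−73.0800)=-0.3536; B=V−Δ·S=45.0025
Self-financing check: at every node Δ·S+B equals the discounted successor values.

(0,0): Delta=-0.3536 Bond=45.0025
V0=3.9825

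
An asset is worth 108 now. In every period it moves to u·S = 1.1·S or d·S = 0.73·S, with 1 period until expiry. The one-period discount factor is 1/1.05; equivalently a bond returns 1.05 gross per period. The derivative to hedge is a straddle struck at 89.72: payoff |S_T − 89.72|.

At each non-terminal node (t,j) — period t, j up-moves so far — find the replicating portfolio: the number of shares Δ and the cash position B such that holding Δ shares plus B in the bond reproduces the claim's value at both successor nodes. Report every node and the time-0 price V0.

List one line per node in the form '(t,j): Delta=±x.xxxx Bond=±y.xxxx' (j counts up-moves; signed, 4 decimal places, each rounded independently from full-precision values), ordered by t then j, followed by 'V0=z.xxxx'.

(0,0): Delta=0.4555 Bond=-23.8363
V0=25.3529

No-arbitrage ⇒ martingale measure with p* = (R−d)/(u−d) = 0.8649.
Terminal values V(1,·): V(1,0)=10.8800, V(1,1)=29.0800
  t=0,j=0: stock 108.0000 → up 118.8000 (V=29.0800), down 78.8400 (V=10.8800). Price 25.3529; hedge Δ=0.4555, bond B=-23.8363.
Each (Δ,B) replicates both successor values, so the strategy is self-financing and V0 is arbitrage-free.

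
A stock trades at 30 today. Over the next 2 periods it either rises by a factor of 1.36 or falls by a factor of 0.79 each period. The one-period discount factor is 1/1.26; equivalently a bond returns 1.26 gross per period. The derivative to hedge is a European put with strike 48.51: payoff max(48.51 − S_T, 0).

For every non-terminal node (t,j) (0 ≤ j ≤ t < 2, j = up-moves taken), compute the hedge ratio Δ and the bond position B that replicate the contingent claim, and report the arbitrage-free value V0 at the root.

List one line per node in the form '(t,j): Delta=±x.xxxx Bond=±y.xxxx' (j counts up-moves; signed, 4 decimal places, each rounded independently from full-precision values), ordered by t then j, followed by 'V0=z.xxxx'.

(0,0): Delta=-0.7330 Bond=25.5325
(1,0): Delta=-1.0000 Bond=38.5000
(1,1): Delta=-0.6999 Bond=30.8244
V0=3.5439

Under the risk-neutral measure, an up-move has probability p* = (R−d)/(u−d) = 0.8246 and values discount at R = 1.26.
Payoff layer (t=2): V(2,0)=29.7870, V(2,1)=16.2780, V(2,2)=0.0000
  t=1,j=0: stock 23.7000 → up 32.2320 (V=16.2780), down 18.7230 (V=29.7870). Price 14.8000; hedge Δ=-1.0000, bond B=38.5000.
  t=1,j=1: stock 40.8000 → up 55.4880 (V=0.0000), down 32.2320 (V=16.2780). Price 2.2665; hedge Δ=-0.6999, bond B=30.8244.
  t=0,j=0: stock 30.0000 → up 40.8000 (V=2.2665), down 23.7000 (V=14.8000). Price 3.5439; hedge Δ=-0.7330, bond B=25.5325.
Root portfolio cost Δ·30+B reproduces V0=3.5439.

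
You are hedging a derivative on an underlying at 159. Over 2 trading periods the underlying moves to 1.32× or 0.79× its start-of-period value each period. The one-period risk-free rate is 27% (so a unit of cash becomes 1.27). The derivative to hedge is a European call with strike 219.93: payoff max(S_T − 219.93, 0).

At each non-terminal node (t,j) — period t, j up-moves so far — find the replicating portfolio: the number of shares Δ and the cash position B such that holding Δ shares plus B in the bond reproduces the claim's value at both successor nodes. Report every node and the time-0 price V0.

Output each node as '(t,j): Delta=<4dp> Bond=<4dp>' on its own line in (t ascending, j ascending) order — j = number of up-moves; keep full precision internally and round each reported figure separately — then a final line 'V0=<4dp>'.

(0,0): Delta=0.4833 Bond=-47.8006
(1,0): Delta=0.0000 Bond=0.0000
(1,1): Delta=0.5134 Bond=-67.0304
V0=29.0434

No-arbitrage ⇒ martingale measure with p* = (R−d)/(u−d) = 0.9057.
Payoff layer (t=2): V(2,0)=0.0000, V(2,1)=0.0000, V(2,2)=57.1116
Node (1,0) S=125.6100: V=(p*·0.0000+(1−p*)·0.0000)/1.27=0.0000; Δ=(0.0000−0.0000)/(165.8052−99.2319)=0.0000; B=V−Δ·S=0.0000
Node (1,1) S=209.8800: V=(p*·57.1116+(1−p*)·0.0000)/1.27=40.7273; Δ=(57.1116−0.0000)/(277.0416−165.8052)=0.5134; B=V−Δ·S=-67.0304
Node (0,0) S=159.0000: V=(p*·40.7273+(1−p*)·0.0000)/1.27=29.0434; Δ=(40.7273−0.0000)/(209.8800−125.6100)=0.4833; B=V−Δ·S=-47.8006
Each (Δ,B) replicates both successor values, so the strategy is self-financing and V0 is arbitrage-free.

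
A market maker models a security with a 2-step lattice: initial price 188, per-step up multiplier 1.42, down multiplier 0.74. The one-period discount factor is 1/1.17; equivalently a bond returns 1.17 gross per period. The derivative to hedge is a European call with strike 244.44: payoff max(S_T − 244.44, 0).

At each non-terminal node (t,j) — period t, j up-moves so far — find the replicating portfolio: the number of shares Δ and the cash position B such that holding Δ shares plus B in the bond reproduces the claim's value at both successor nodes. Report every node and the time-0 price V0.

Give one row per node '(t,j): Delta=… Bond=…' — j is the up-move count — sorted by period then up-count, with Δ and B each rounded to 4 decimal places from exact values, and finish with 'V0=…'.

(0,0): Delta=0.5692 Bond=-67.6854
(1,0): Delta=0.0000 Bond=0.0000
(1,1): Delta=0.7417 Bond=-125.2337
V0=39.3307

Under the risk-neutral measure, an up-move has probability p* = (R−d)/(u−d) = 0.6324 and values discount at R = 1.17.
At expiry t=2: V(2,0)=0.0000, V(2,1)=0.0000, V(2,2)=134.6432
Node (1,0) S=139.1200: V=(p*·0.0000+(1−p*)·0.0000)/1.17=0.0000; Δ=(0.0000−0.0000)/(197.5504−102.9488)=0.0000; B=V−Δ·S=0.0000
Node (1,1) S=266.9600: V=(p*·134.6432+(1−p*)·0.0000)/1.17=72.7710; Δ=(134.6432−0.0000)/(379.0832−197.5504)=0.7417; B=V−Δ·S=-125.2337
Node (0,0) S=188.0000: V=(p*·72.7710+(1−p*)·0.0000)/1.17=39.3307; Δ=(72.7710−0.0000)/(266.9600−139.1200)=0.5692; B=V−Δ·S=-67.6854
Each (Δ,B) replicates both successor values, so the strategy is self-financing and V0 is arbitrage-free.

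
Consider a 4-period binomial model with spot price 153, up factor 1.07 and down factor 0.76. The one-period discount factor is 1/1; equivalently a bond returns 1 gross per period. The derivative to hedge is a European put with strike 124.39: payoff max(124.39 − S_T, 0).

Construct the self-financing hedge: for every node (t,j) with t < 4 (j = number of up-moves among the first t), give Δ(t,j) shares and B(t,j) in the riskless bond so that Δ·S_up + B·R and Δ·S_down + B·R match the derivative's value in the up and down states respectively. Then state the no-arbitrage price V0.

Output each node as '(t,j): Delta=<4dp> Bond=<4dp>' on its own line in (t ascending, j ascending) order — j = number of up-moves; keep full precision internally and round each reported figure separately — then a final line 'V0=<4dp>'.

(0,0): Delta=-0.2770 Bond=48.6936
(1,0): Delta=-0.6997 Bond=97.8549
(1,1): Delta=-0.1894 Bond=34.3549
(2,0): Delta=-1.0000 Bond=124.3900
(2,1): Delta=-0.6375 Bond=90.1155
(2,2): Delta=-0.0965 Bond=18.0913
(3,0): Delta=-1.0000 Bond=124.3900
(3,1): Delta=-1.0000 Bond=124.3900
(3,2): Delta=-0.5624 Bond=80.1188
(3,3): Delta=0.0000 Bond=0.0000
V0=6.3198

Under the risk-neutral measure, an up-move has probability p* = (R−d)/(u−d) = 0.7742 and values discount at R = 1.
At expiry t=4: V(4,0)=73.3459, V(4,1)=52.5252, V(4,2)=23.2120, V(4,3)=0.0000, V(4,4)=0.0000
Node (3,0) S=67.1633: V=(p*·52.5252+(1−p*)·73.3459)/1=57.2267; Δ=(52.5252−73.3459)/(71.8648−51.0441)=-1.0000; B=V−Δ·S=124.3900
Node (3,1) S=94.5589: V=(p*·23.2120+(1−p*)·52.5252)/1=29.8311; Δ=(23.2120−52.5252)/(101.1780−71.8648)=-1.0000; B=V−Δ·S=124.3900
Node (3,2) S=133.1290: V=(p*·0.0000+(1−p*)·23.2120)/1=5.2414; Δ=(0.0000−23.2120)/(142.4480−101.1780)=-0.5624; B=V−Δ·S=80.1188
Node (3,3) S=187.4316: V=(p*·0.0000+(1−p*)·0.0000)/1=0.0000; Δ=(0.0000−0.0000)/(200.5518−142.4480)=0.0000; B=V−Δ·S=0.0000
Node (2,0) S=88.3728: V=(p*·29.8311+(1−p*)·57.2267)/1=36.0172; Δ=(29.8311−57.2267)/(94.5589−67.1633)=-1.0000; B=V−Δ·S=124.3900
Node (2,1) S=124.4196: V=(p*·5.2414+(1−p*)·29.8311)/1=10.7939; Δ=(5.2414−29.8311)/(133.1290−94.5589)=-0.6375; B=V−Δ·S=90.1155
Node (2,2) S=175.1697: V=(p*·0.0000+(1−p*)·5.2414)/1=1.1835; Δ=(0.0000−5.2414)/(187.4316−133.1290)=-0.0965; B=V−Δ·S=18.0913
Node (1,0) S=116.2800: V=(p*·10.7939+(1−p*)·36.0172)/1=16.4895; Δ=(10.7939−36.0172)/(124.4196−88.3728)=-0.6997; B=V−Δ·S=97.8549
Node (1,1) S=163.7100: V=(p*·1.1835+(1−p*)·10.7939)/1=3.3536; Δ=(1.1835−10.7939)/(175.1697−124.4196)=-0.1894; B=V−Δ·S=34.3549
Node (0,0) S=153.0000: V=(p*·3.3536+(1−p*)·16.4895)/1=6.3198; Δ=(3.3536−16.4895)/(163.7100−116.2800)=-0.2770; B=V−Δ·S=48.6936
Root portfolio cost Δ·153+B reproduces V0=6.3198.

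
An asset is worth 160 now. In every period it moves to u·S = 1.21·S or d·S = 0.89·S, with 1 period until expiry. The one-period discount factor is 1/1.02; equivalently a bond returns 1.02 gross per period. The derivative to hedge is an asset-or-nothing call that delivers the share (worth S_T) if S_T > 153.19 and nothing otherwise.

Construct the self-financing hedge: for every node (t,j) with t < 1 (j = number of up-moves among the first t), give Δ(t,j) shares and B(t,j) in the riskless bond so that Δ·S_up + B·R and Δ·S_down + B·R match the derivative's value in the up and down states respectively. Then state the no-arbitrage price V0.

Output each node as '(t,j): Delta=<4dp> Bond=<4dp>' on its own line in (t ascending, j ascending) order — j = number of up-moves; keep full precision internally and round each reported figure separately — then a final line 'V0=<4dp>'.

No-arbitrage ⇒ martingale measure with p* = (R−d)/(u−d) = 0.4063.
Terminal values V(1,·): V(1,0)=0.0000, V(1,1)=193.6000
(0,0): S=160.0000. Δ = (V_up−V_dn)/(S_up−S_dn) = (193.6000−0.0000)/(193.6000−142.4000) = 3.7813. V = [p*·193.6000 + (1−p*)·0.0000]/1.02 = 77.1078. B = V − Δ·S = -527.8922.
Root portfolio cost Δ·160+B reproduces V0=77.1078.

(0,0): Delta=3.7813 Bond=-527.8922
V0=77.1078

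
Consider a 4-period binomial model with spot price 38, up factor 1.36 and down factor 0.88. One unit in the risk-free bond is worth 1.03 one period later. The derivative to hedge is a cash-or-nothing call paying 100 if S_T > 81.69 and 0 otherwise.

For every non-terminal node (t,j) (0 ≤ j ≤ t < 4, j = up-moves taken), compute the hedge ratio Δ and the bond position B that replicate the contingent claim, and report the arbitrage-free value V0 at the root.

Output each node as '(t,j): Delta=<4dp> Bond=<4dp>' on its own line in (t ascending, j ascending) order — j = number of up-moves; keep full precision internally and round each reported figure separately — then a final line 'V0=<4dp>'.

(0,0): Delta=1.0105 Bond=-30.0971
(1,0): Delta=0.5735 Bond=-16.3844
(1,1): Delta=1.6327 Bond=-63.1543
(2,0): Delta=0.0000 Bond=0.0000
(2,1): Delta=1.3898 Bond=-54.0029
(2,2): Delta=1.9785 Bond=-89.3502
(3,0): Delta=0.0000 Bond=0.0000
(3,1): Delta=0.0000 Bond=0.0000
(3,2): Delta=3.3683 Bond=-177.9935
(3,3): Delta=0.0000 Bond=97.0874
V0=8.3038

Risk-neutral probability p* = (R−d)/(u−d) = (1.03−0.88)/(1.36−0.88) = 0.3125.
Payoff layer (t=4): V(4,0)=0.0000, V(4,1)=0.0000, V(4,2)=0.0000, V(4,3)=100.0000, V(4,4)=100.0000
Node (3,0) S=25.8959: V=(p*·0.0000+(1−p*)·0.0000)/1.03=0.0000; Δ=(0.0000−0.0000)/(35.2185−22.7884)=0.0000; B=V−Δ·S=0.0000
Node (3,1) S=40.0210: V=(p*·0.0000+(1−p*)·0.0000)/1.03=0.0000; Δ=(0.0000−0.0000)/(54.4285−35.2185)=0.0000; B=V−Δ·S=0.0000
Node (3,2) S=61.8506: V=(p*·100.0000+(1−p*)·0.0000)/1.03=30.3398; Δ=(100.0000−0.0000)/(84.1168−54.4285)=3.3683; B=V−Δ·S=-177.9935
Node (3,3) S=95.5873: V=(p*·100.0000+(1−p*)·100.0000)/1.03=97.0874; Δ=(100.0000−100.0000)/(129.9988−84.1168)=0.0000; B=V−Δ·S=97.0874
Node (2,0) S=29.4272: V=(p*·0.0000+(1−p*)·0.0000)/1.03=0.0000; Δ=(0.0000−0.0000)/(40.0210−25.8959)=0.0000; B=V−Δ·S=0.0000
Node (2,1) S=45.4784: V=(p*·30.3398+(1−p*)·0.0000)/1.03=9.2050; Δ=(30.3398−0.0000)/(61.8506−40.0210)=1.3898; B=V−Δ·S=-54.0029
Node (2,2) S=70.2848: V=(p*·97.0874+(1−p*)·30.3398)/1.03=49.7072; Δ=(97.0874−30.3398)/(95.5873−61.8506)=1.9785; B=V−Δ·S=-89.3502
Node (1,0) S=33.4400: V=(p*·9.2050+(1−p*)·0.0000)/1.03=2.7928; Δ=(9.2050−0.0000)/(45.4784−29.4272)=0.5735; B=V−Δ·S=-16.3844
Node (1,1) S=51.6800: V=(p*·49.7072+(1−p*)·9.2050)/1.03=21.2252; Δ=(49.7072−9.2050)/(70.2848−45.4784)=1.6327; B=V−Δ·S=-63.1543
Node (0,0) S=38.0000: V=(p*·21.2252+(1−p*)·2.7928)/1.03=8.3038; Δ=(21.2252−2.7928)/(51.6800−33.4400)=1.0105; B=V−Δ·S=-30.0971
Self-financing check: at every node Δ·S+B equals the discounted successor values.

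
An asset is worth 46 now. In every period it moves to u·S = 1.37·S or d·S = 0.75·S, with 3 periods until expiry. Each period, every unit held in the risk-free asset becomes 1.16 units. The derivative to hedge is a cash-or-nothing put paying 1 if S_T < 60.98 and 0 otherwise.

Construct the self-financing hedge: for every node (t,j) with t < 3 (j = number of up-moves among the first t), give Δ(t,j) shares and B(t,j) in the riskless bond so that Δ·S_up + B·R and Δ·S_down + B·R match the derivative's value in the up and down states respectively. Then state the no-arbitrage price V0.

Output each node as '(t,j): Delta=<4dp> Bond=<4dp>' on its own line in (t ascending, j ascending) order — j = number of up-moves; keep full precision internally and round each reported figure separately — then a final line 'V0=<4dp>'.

Under the risk-neutral measure, an up-move has probability p* = (R−d)/(u−d) = 0.6613 and values discount at R = 1.16.
At expiry t=3: V(3,0)=1.0000, V(3,1)=1.0000, V(3,2)=0.0000, V(3,3)=0.0000
  t=2,j=0: stock 25.8750 → up 35.4488 (V=1.0000), down 19.4062 (V=1.0000). Price 0.8621; hedge Δ=0.0000, bond B=0.8621.
  t=2,j=1: stock 47.2650 → up 64.7531 (V=0.0000), down 35.4488 (V=1.0000). Price 0.2920; hedge Δ=-0.0341, bond B=1.9049.
  t=2,j=2: stock 86.3374 → up 118.2822 (V=0.0000), down 64.7531 (V=0.0000). Price 0.0000; hedge Δ=0.0000, bond B=0.0000.
  t=1,j=0: stock 34.5000 → up 47.2650 (V=0.2920), down 25.8750 (V=0.8621). Price 0.4182; hedge Δ=-0.0267, bond B=1.3377.
  t=1,j=1: stock 63.0200 → up 86.3374 (V=0.0000), down 47.2650 (V=0.2920). Price 0.0853; hedge Δ=-0.0075, bond B=0.5562.
  t=0,j=0: stock 46.0000 → up 63.0200 (V=0.0853), down 34.5000 (V=0.4182). Price 0.1707; hedge Δ=-0.0117, bond B=0.7077.
Check: Δ(0,0)·S0 + B(0,0) = 0.1707 = V0.

(0,0): Delta=-0.0117 Bond=0.7077
(1,0): Delta=-0.0267 Bond=1.3377
(1,1): Delta=-0.0075 Bond=0.5562
(2,0): Delta=0.0000 Bond=0.8621
(2,1): Delta=-0.0341 Bond=1.9049
(2,2): Delta=0.0000 Bond=0.0000
V0=0.1707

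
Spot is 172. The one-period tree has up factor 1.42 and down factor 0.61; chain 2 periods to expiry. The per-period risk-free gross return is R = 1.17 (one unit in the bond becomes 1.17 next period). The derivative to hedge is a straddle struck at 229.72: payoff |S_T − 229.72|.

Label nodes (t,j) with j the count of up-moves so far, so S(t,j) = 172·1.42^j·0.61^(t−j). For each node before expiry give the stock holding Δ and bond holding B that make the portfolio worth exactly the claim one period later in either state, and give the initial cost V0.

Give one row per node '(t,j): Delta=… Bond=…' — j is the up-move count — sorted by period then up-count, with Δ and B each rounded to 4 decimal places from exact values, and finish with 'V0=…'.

(0,0): Delta=-0.0067 Bond=78.7365
(1,0): Delta=-1.0000 Bond=196.3419
(1,1): Delta=0.1838 Bond=45.5948
V0=77.5893

Under the risk-neutral measure, an up-move has probability p* = (R−d)/(u−d) = 0.6914 and values discount at R = 1.17.
At expiry t=2: V(2,0)=165.7188, V(2,1)=80.7336, V(2,2)=117.1008
Node (1,0) S=104.9200: V=(p*·80.7336+(1−p*)·165.7188)/1.17=91.4219; Δ=(80.7336−165.7188)/(148.9864−64.0012)=-1.0000; B=V−Δ·S=196.3419
Node (1,1) S=244.2400: V=(p*·117.1008+(1−p*)·80.7336)/1.17=90.4926; Δ=(117.1008−80.7336)/(346.8208−148.9864)=0.1838; B=V−Δ·S=45.5948
Node (0,0) S=172.0000: V=(p*·90.4926+(1−p*)·91.4219)/1.17=77.5893; Δ=(90.4926−91.4219)/(244.2400−104.9200)=-0.0067; B=V−Δ·S=78.7365
Each (Δ,B) replicates both successor values, so the strategy is self-financing and V0 is arbitrage-free.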